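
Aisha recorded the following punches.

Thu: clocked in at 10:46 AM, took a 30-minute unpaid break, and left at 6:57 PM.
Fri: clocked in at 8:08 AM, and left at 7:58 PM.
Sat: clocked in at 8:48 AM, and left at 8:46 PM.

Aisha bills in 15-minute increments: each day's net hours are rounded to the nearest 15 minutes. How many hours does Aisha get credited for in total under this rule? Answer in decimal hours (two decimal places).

31.50 hours

Thu: 10:46 AM–6:57 PM = 8 h 11 min − 30 min = 7 h 41 min → rounds to 7 h 45 min
Fri: 8:08 AM–7:58 PM = 11 h 50 min → rounds to 11 h 45 min
Sat: 8:48 AM–8:46 PM = 11 h 58 min → rounds to 12 h 0 min
Total credited: 31 h 30 min.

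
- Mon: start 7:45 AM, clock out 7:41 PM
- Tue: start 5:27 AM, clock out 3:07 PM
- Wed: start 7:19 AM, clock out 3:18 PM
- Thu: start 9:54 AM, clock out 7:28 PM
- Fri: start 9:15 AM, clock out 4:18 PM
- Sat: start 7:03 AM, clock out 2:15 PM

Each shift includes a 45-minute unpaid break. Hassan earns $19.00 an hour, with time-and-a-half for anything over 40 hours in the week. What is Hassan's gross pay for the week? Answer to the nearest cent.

$1013.65

Mon: 7:45 AM–7:41 PM = 11 h 56 min; less 45 min break → 11 h 11 min
Tue: 5:27 AM–3:07 PM = 9 h 40 min; less 45 min break → 8 h 55 min
Wed: 7:19 AM–3:18 PM = 7 h 59 min; less 45 min break → 7 h 14 min
Thu: 9:54 AM–7:28 PM = 9 h 34 min; less 45 min break → 8 h 49 min
Fri: 9:15 AM–4:18 PM = 7 h 3 min; less 45 min break → 6 h 18 min
Sat: 7:03 AM–2:15 PM = 7 h 12 min; less 45 min break → 6 h 27 min
Total worked: 48 h 54 min = 2934 min.
Regular 40 h 0 min = 2400 min at $19.00/h; overtime 8 h 54 min = 534 min at $28.50/h.
Pay = (2400 × $19.00 + 534 × $28.50) ÷ 60 = $1013.65.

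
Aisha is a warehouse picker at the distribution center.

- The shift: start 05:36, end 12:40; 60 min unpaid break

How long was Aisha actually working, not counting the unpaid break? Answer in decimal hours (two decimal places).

6.07 hours

The shift: 05:36–12:40 = 7 h 4 min; less 60 min break → 6 h 4 min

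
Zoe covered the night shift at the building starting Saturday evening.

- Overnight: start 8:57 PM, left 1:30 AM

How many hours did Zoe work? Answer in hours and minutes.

4 h 33 min

Overnight: 8:57 PM → midnight = 3 h 3 min; midnight → 1:30 AM = 1 h 30 min; span 4 h 33 min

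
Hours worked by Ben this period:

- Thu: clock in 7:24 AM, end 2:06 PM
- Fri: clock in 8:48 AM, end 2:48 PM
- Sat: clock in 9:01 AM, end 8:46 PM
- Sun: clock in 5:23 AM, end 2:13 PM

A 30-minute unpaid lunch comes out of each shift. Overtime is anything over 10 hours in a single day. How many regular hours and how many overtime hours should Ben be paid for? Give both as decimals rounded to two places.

Thu: 7:24 AM–2:06 PM = 6 h 42 min; less 30 min break → 6 h 12 min
Fri: 8:48 AM–2:48 PM = 6 h 0 min; less 30 min break → 5 h 30 min
Sat: 9:01 AM–8:46 PM = 11 h 45 min; less 30 min break → 11 h 15 min
Sun: 5:23 AM–2:13 PM = 8 h 50 min; less 30 min break → 8 h 20 min
Thu reg 6 h 12 min / OT 0 h 0 min; Fri reg 5 h 30 min / OT 0 h 0 min; Sat reg 10 h 0 min / OT 1 h 15 min; Sun reg 8 h 20 min / OT 0 h 0 min.
Totals: regular 30 h 2 min, overtime 1 h 15 min.

Regular 30.03 hours, overtime 1.25 hours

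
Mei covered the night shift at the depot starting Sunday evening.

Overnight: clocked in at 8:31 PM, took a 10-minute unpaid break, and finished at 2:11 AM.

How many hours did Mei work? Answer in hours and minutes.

Overnight: 8:31 PM → midnight = 3 h 29 min; midnight → 2:11 AM = 2 h 11 min; span 5 h 40 min; less 10 min break → 5 h 30 min

5 h 30 min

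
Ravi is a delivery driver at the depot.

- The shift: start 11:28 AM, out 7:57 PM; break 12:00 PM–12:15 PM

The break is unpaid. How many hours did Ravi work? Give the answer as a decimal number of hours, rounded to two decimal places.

The shift: 11:28 AM–7:57 PM = 8 h 29 min; less 15 min break → 8 h 14 min

8.23 hours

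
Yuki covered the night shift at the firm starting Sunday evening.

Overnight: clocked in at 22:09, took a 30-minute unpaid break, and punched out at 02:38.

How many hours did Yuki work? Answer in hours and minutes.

3 h 59 min

Overnight: 22:09 → midnight = 1 h 51 min; midnight → 02:38 = 2 h 38 min; span 4 h 29 min; less 30 min break → 3 h 59 min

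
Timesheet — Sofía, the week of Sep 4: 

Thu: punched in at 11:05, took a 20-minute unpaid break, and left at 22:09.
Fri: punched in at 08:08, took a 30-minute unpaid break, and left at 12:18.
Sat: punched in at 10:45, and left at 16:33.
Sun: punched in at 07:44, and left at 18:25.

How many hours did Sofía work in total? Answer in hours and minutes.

Thu: 11:05–22:09 = 11 h 4 min; less 20 min break → 10 h 44 min
Fri: 08:08–12:18 = 4 h 10 min; less 30 min break → 3 h 40 min
Sat: 10:45–16:33 = 5 h 48 min
Sun: 07:44–18:25 = 10 h 41 min
Total: 10 h 44 min + 3 h 40 min + 5 h 48 min + 10 h 41 min = 30 h 53 min.

30 h 53 min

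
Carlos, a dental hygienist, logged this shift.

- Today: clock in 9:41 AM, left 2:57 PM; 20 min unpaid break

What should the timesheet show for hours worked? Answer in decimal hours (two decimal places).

Today: 9:41 AM–2:57 PM = 5 h 16 min; less 20 min break → 4 h 56 min

4.93 hours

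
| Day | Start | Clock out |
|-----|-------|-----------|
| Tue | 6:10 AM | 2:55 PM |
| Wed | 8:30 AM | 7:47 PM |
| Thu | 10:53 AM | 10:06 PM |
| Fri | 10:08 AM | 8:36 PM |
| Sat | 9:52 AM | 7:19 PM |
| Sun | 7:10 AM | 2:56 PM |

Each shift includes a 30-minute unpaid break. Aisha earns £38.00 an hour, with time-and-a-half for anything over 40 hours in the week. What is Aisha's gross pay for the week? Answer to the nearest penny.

£2428.20

Tue: 6:10 AM–2:55 PM = 8 h 45 min; less 30 min break → 8 h 15 min
Wed: 8:30 AM–7:47 PM = 11 h 17 min; less 30 min break → 10 h 47 min
Thu: 10:53 AM–10:06 PM = 11 h 13 min; less 30 min break → 10 h 43 min
Fri: 10:08 AM–8:36 PM = 10 h 28 min; less 30 min break → 9 h 58 min
Sat: 9:52 AM–7:19 PM = 9 h 27 min; less 30 min break → 8 h 57 min
Sun: 7:10 AM–2:56 PM = 7 h 46 min; less 30 min break → 7 h 16 min
Total worked: 55 h 56 min = 3356 min.
Regular 40 h 0 min = 2400 min at £38.00/h; overtime 15 h 56 min = 956 min at £57.00/h.
Pay = (2400 × £38.00 + 956 × £57.00) ÷ 60 = £2428.20.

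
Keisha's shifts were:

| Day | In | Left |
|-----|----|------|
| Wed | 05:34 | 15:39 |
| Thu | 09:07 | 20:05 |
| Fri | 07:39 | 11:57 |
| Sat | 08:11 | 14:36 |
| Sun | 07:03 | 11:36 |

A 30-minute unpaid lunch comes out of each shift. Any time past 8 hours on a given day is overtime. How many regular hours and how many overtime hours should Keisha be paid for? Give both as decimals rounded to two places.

Regular 29.77 hours, overtime 4.05 hours

Wed: 05:34–15:39 = 10 h 5 min; less 30 min break → 9 h 35 min
Thu: 09:07–20:05 = 10 h 58 min; less 30 min break → 10 h 28 min
Fri: 07:39–11:57 = 4 h 18 min; less 30 min break → 3 h 48 min
Sat: 08:11–14:36 = 6 h 25 min; less 30 min break → 5 h 55 min
Sun: 07:03–11:36 = 4 h 33 min; less 30 min break → 4 h 3 min
Wed reg 8 h 0 min / OT 1 h 35 min; Thu reg 8 h 0 min / OT 2 h 28 min; Fri reg 3 h 48 min / OT 0 h 0 min; Sat reg 5 h 55 min / OT 0 h 0 min; Sun reg 4 h 3 min / OT 0 h 0 min.
Totals: regular 29 h 46 min, overtime 4 h 3 min.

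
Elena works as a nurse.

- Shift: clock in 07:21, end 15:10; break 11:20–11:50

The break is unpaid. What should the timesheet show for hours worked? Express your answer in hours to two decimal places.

Shift: 07:21–15:10 = 7 h 49 min; less 30 min break → 7 h 19 min

7.32 hours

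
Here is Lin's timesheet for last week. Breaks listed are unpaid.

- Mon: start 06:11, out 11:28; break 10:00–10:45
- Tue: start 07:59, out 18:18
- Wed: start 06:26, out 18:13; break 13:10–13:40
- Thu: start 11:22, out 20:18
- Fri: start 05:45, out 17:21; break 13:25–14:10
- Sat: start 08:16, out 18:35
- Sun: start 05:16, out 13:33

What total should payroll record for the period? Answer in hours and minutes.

64 h 31 min

Mon: 06:11–11:28 = 5 h 17 min; less 45 min break → 4 h 32 min
Tue: 07:59–18:18 = 10 h 19 min
Wed: 06:26–18:13 = 11 h 47 min; less 30 min break → 11 h 17 min
Thu: 11:22–20:18 = 8 h 56 min
Fri: 05:45–17:21 = 11 h 36 min; less 45 min break → 10 h 51 min
Sat: 08:16–18:35 = 10 h 19 min
Sun: 05:16–13:33 = 8 h 17 min
Total: 4 h 32 min + 10 h 19 min + 11 h 17 min + 8 h 56 min + 10 h 51 min + 10 h 19 min + 8 h 17 min = 64 h 31 min.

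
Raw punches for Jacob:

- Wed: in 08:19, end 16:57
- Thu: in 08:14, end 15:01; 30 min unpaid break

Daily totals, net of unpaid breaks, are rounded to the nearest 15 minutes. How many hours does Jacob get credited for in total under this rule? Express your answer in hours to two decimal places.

15.00 hours

Wed: 08:19–16:57 = 8 h 38 min → rounds to 8 h 45 min
Thu: 08:14–15:01 = 6 h 47 min − 30 min = 6 h 17 min → rounds to 6 h 15 min
Total credited: 15 h 0 min.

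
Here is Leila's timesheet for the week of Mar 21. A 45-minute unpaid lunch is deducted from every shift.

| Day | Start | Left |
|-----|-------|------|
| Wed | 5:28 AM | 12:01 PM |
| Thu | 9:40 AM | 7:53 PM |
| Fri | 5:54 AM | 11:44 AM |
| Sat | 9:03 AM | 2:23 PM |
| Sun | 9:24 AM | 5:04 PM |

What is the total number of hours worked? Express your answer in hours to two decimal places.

Wed: 5:28 AM–12:01 PM = 6 h 33 min; less 45 min break → 5 h 48 min
Thu: 9:40 AM–7:53 PM = 10 h 13 min; less 45 min break → 9 h 28 min
Fri: 5:54 AM–11:44 AM = 5 h 50 min; less 45 min break → 5 h 5 min
Sat: 9:03 AM–2:23 PM = 5 h 20 min; less 45 min break → 4 h 35 min
Sun: 9:24 AM–5:04 PM = 7 h 40 min; less 45 min break → 6 h 55 min
Total: 5 h 48 min + 9 h 28 min + 5 h 5 min + 4 h 35 min + 6 h 55 min = 31 h 51 min.

31.85 hours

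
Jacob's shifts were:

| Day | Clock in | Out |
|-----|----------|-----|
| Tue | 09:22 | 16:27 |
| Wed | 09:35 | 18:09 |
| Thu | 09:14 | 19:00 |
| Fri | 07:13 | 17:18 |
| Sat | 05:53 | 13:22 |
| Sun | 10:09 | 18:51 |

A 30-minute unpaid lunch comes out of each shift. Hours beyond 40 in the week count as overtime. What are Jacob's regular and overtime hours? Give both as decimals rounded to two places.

Tue: 09:22–16:27 = 7 h 5 min; less 30 min break → 6 h 35 min
Wed: 09:35–18:09 = 8 h 34 min; less 30 min break → 8 h 4 min
Thu: 09:14–19:00 = 9 h 46 min; less 30 min break → 9 h 16 min
Fri: 07:13–17:18 = 10 h 5 min; less 30 min break → 9 h 35 min
Sat: 05:53–13:22 = 7 h 29 min; less 30 min break → 6 h 59 min
Sun: 10:09–18:51 = 8 h 42 min; less 30 min break → 8 h 12 min
Total worked: 48 h 41 min = 48.68 h.
Threshold 40 h → overtime 8 h 41 min, regular 40 h 0 min.

Regular 40.00 hours, overtime 8.68 hours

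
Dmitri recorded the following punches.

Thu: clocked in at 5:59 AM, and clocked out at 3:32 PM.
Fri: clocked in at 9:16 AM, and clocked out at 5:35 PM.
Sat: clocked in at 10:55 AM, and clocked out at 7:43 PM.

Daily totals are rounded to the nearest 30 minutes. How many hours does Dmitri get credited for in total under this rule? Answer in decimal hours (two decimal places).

27.00 hours

Thu: 5:59 AM–3:32 PM = 9 h 33 min → rounds to 9 h 30 min
Fri: 9:16 AM–5:35 PM = 8 h 19 min → rounds to 8 h 30 min
Sat: 10:55 AM–7:43 PM = 8 h 48 min → rounds to 9 h 0 min
Total credited: 27 h 0 min.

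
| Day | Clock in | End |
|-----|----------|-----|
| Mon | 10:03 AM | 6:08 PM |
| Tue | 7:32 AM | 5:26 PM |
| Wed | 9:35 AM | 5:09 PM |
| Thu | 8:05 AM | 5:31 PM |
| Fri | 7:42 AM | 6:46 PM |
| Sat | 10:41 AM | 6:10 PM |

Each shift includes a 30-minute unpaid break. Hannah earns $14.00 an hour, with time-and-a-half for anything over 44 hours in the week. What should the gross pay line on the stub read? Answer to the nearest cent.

Mon: 10:03 AM–6:08 PM = 8 h 5 min; less 30 min break → 7 h 35 min
Tue: 7:32 AM–5:26 PM = 9 h 54 min; less 30 min break → 9 h 24 min
Wed: 9:35 AM–5:09 PM = 7 h 34 min; less 30 min break → 7 h 4 min
Thu: 8:05 AM–5:31 PM = 9 h 26 min; less 30 min break → 8 h 56 min
Fri: 7:42 AM–6:46 PM = 11 h 4 min; less 30 min break → 10 h 34 min
Sat: 10:41 AM–6:10 PM = 7 h 29 min; less 30 min break → 6 h 59 min
Total worked: 50 h 32 min = 3032 min.
Regular 44 h 0 min = 2640 min at $14.00/h; overtime 6 h 32 min = 392 min at $21.00/h.
Pay = (2640 × $14.00 + 392 × $21.00) ÷ 60 = $753.20.

$753.20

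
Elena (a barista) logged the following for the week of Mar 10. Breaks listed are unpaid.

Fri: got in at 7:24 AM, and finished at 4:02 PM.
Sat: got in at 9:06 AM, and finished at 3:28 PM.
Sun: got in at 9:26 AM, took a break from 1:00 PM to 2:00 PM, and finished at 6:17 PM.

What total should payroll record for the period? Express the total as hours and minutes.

22 h 51 min

Fri: 7:24 AM–4:02 PM = 8 h 38 min
Sat: 9:06 AM–3:28 PM = 6 h 22 min
Sun: 9:26 AM–6:17 PM = 8 h 51 min; less 60 min break → 7 h 51 min
Total: 8 h 38 min + 6 h 22 min + 7 h 51 min = 22 h 51 min.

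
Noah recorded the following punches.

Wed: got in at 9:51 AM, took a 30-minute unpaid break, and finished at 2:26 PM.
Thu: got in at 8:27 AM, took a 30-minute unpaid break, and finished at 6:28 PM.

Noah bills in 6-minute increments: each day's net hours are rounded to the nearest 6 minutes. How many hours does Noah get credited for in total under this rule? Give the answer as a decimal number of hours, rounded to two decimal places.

13.60 hours

Wed: 9:51 AM–2:26 PM = 4 h 35 min − 30 min = 4 h 5 min → rounds to 4 h 6 min
Thu: 8:27 AM–6:28 PM = 10 h 1 min − 30 min = 9 h 31 min → rounds to 9 h 30 min
Total credited: 13 h 36 min.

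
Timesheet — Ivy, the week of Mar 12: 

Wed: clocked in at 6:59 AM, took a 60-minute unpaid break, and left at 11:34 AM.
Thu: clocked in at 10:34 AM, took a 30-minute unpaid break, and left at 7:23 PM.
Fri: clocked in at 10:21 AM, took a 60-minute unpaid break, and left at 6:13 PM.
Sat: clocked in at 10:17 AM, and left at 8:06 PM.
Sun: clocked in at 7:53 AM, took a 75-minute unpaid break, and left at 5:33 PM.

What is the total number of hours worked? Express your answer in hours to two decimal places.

Wed: 6:59 AM–11:34 AM = 4 h 35 min; less 60 min break → 3 h 35 min
Thu: 10:34 AM–7:23 PM = 8 h 49 min; less 30 min break → 8 h 19 min
Fri: 10:21 AM–6:13 PM = 7 h 52 min; less 60 min break → 6 h 52 min
Sat: 10:17 AM–8:06 PM = 9 h 49 min
Sun: 7:53 AM–5:33 PM = 9 h 40 min; less 75 min break → 8 h 25 min
Total: 3 h 35 min + 8 h 19 min + 6 h 52 min + 9 h 49 min + 8 h 25 min = 37 h 0 min.

37.00 hours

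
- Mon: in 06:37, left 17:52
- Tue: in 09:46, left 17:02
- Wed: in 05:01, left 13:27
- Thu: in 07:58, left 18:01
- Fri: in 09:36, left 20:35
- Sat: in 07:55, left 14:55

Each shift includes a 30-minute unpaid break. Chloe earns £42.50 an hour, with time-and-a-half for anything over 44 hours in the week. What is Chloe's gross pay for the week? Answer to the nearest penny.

Mon: 06:37–17:52 = 11 h 15 min; less 30 min break → 10 h 45 min
Tue: 09:46–17:02 = 7 h 16 min; less 30 min break → 6 h 46 min
Wed: 05:01–13:27 = 8 h 26 min; less 30 min break → 7 h 56 min
Thu: 07:58–18:01 = 10 h 3 min; less 30 min break → 9 h 33 min
Fri: 09:36–20:35 = 10 h 59 min; less 30 min break → 10 h 29 min
Sat: 07:55–14:55 = 7 h 0 min; less 30 min break → 6 h 30 min
Total worked: 51 h 59 min = 3119 min.
Regular 44 h 0 min = 2640 min at £42.50/h; overtime 7 h 59 min = 479 min at £63.75/h.
Pay = (2640 × £42.50 + 479 × £63.75) ÷ 60 = £2378.94.

£2378.94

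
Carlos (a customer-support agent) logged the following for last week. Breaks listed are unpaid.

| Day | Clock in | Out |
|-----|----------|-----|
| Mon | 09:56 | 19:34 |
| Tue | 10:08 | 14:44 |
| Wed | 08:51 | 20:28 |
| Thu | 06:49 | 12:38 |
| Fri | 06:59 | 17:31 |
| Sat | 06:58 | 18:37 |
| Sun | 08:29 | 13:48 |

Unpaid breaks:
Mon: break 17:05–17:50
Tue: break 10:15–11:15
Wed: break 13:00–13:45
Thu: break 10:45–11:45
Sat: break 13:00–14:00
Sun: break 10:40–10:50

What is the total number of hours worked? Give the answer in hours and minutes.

Mon: 09:56–19:34 = 9 h 38 min; less 45 min break → 8 h 53 min
Tue: 10:08–14:44 = 4 h 36 min; less 60 min break → 3 h 36 min
Wed: 08:51–20:28 = 11 h 37 min; less 45 min break → 10 h 52 min
Thu: 06:49–12:38 = 5 h 49 min; less 60 min break → 4 h 49 min
Fri: 06:59–17:31 = 10 h 32 min
Sat: 06:58–18:37 = 11 h 39 min; less 60 min break → 10 h 39 min
Sun: 08:29–13:48 = 5 h 19 min; less 10 min break → 5 h 9 min
Total: 8 h 53 min + 3 h 36 min + 10 h 52 min + 4 h 49 min + 10 h 32 min + 10 h 39 min + 5 h 9 min = 54 h 30 min.

54 h 30 min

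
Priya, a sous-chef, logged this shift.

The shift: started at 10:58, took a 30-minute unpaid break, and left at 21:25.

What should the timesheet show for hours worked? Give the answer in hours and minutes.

The shift: 10:58–21:25 = 10 h 27 min; less 30 min break → 9 h 57 min

9 h 57 min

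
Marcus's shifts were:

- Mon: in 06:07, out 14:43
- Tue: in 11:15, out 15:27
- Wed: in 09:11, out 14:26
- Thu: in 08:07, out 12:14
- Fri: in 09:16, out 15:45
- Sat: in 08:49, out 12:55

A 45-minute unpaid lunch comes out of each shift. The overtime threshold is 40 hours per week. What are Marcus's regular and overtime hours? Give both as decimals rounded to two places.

Regular 28.25 hours, overtime 0.00 hours

Mon: 06:07–14:43 = 8 h 36 min; less 45 min break → 7 h 51 min
Tue: 11:15–15:27 = 4 h 12 min; less 45 min break → 3 h 27 min
Wed: 09:11–14:26 = 5 h 15 min; less 45 min break → 4 h 30 min
Thu: 08:07–12:14 = 4 h 7 min; less 45 min break → 3 h 22 min
Fri: 09:16–15:45 = 6 h 29 min; less 45 min break → 5 h 44 min
Sat: 08:49–12:55 = 4 h 6 min; less 45 min break → 3 h 21 min
Total worked: 28 h 15 min = 28.25 h.
Threshold 40 h → overtime 0 h 0 min, regular 28 h 15 min.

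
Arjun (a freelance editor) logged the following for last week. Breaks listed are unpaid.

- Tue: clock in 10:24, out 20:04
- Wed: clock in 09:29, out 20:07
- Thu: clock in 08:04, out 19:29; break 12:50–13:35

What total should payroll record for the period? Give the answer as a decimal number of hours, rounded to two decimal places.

30.97 hours

Tue: 10:24–20:04 = 9 h 40 min
Wed: 09:29–20:07 = 10 h 38 min
Thu: 08:04–19:29 = 11 h 25 min; less 45 min break → 10 h 40 min
Total: 9 h 40 min + 10 h 38 min + 10 h 40 min = 30 h 58 min.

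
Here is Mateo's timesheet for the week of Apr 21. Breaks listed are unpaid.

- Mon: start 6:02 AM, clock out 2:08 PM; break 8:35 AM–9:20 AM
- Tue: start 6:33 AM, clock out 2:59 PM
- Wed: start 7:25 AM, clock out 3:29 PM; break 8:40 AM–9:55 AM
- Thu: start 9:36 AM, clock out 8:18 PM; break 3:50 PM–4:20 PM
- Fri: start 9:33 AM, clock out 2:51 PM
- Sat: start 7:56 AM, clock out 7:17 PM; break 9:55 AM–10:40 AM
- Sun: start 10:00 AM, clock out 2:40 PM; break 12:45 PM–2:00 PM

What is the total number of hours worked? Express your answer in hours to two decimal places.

Mon: 6:02 AM–2:08 PM = 8 h 6 min; less 45 min break → 7 h 21 min
Tue: 6:33 AM–2:59 PM = 8 h 26 min
Wed: 7:25 AM–3:29 PM = 8 h 4 min; less 75 min break → 6 h 49 min
Thu: 9:36 AM–8:18 PM = 10 h 42 min; less 30 min break → 10 h 12 min
Fri: 9:33 AM–2:51 PM = 5 h 18 min
Sat: 7:56 AM–7:17 PM = 11 h 21 min; less 45 min break → 10 h 36 min
Sun: 10:00 AM–2:40 PM = 4 h 40 min; less 75 min break → 3 h 25 min
Total: 7 h 21 min + 8 h 26 min + 6 h 49 min + 10 h 12 min + 5 h 18 min + 10 h 36 min + 3 h 25 min = 52 h 7 min.

52.12 hours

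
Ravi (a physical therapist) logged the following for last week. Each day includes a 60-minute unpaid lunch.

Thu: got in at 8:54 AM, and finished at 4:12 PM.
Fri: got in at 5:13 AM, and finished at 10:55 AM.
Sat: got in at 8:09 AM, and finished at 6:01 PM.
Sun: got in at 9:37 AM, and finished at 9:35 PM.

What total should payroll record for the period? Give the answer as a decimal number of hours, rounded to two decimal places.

30.83 hours

Thu: 8:54 AM–4:12 PM = 7 h 18 min; less 60 min break → 6 h 18 min
Fri: 5:13 AM–10:55 AM = 5 h 42 min; less 60 min break → 4 h 42 min
Sat: 8:09 AM–6:01 PM = 9 h 52 min; less 60 min break → 8 h 52 min
Sun: 9:37 AM–9:35 PM = 11 h 58 min; less 60 min break → 10 h 58 min
Total: 6 h 18 min + 4 h 42 min + 8 h 52 min + 10 h 58 min = 30 h 50 min.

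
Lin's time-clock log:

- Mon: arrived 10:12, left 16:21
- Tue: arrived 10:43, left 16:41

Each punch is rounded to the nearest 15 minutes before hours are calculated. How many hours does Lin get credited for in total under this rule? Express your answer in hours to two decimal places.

12.00 hours

Mon: in 10:12→10:15, out 16:21→16:15; 6 h 0 min
Tue: in 10:43→10:45, out 16:41→16:45; 6 h 0 min
Total credited: 12 h 0 min.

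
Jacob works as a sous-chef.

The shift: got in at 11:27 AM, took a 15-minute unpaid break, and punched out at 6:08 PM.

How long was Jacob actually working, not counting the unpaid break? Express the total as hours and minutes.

6 h 26 min

The shift: 11:27 AM–6:08 PM = 6 h 41 min; less 15 min break → 6 h 26 min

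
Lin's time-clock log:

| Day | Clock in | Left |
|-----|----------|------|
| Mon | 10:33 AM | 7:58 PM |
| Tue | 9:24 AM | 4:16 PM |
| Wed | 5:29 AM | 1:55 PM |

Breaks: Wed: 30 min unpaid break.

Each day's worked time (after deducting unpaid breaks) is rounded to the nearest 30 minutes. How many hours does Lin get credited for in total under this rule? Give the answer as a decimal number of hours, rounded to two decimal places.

24.50 hours

Mon: 10:33 AM–7:58 PM = 9 h 25 min → rounds to 9 h 30 min
Tue: 9:24 AM–4:16 PM = 6 h 52 min → rounds to 7 h 0 min
Wed: 5:29 AM–1:55 PM = 8 h 26 min − 30 min = 7 h 56 min → rounds to 8 h 0 min
Total credited: 24 h 30 min.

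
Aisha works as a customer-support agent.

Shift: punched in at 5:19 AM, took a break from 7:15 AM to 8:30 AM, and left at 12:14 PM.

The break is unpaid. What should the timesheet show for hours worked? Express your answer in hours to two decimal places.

5.67 hours

Shift: 5:19 AM–12:14 PM = 6 h 55 min; less 75 min break → 5 h 40 min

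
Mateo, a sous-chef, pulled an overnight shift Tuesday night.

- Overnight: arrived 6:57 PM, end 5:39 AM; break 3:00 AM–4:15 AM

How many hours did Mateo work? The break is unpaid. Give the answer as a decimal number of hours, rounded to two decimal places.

9.45 hours

Overnight: 6:57 PM → midnight = 5 h 3 min; midnight → 5:39 AM = 5 h 39 min; span 10 h 42 min; less 75 min break → 9 h 27 min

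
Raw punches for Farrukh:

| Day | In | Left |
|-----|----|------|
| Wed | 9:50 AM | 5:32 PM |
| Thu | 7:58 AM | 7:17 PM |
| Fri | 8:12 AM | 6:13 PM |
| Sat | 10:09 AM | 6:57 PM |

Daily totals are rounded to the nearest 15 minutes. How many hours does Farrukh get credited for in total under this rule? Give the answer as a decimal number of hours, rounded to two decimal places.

37.75 hours

Wed: 9:50 AM–5:32 PM = 7 h 42 min → rounds to 7 h 45 min
Thu: 7:58 AM–7:17 PM = 11 h 19 min → rounds to 11 h 15 min
Fri: 8:12 AM–6:13 PM = 10 h 1 min → rounds to 10 h 0 min
Sat: 10:09 AM–6:57 PM = 8 h 48 min → rounds to 8 h 45 min
Total credited: 37 h 45 min.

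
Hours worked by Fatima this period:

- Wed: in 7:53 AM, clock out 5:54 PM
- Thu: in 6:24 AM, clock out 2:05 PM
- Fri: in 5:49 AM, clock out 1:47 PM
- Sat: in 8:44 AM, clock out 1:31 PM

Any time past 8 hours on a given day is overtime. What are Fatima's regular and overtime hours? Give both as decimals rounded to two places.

Regular 28.43 hours, overtime 2.02 hours

Wed: 7:53 AM–5:54 PM = 10 h 1 min
Thu: 6:24 AM–2:05 PM = 7 h 41 min
Fri: 5:49 AM–1:47 PM = 7 h 58 min
Sat: 8:44 AM–1:31 PM = 4 h 47 min
Wed reg 8 h 0 min / OT 2 h 1 min; Thu reg 7 h 41 min / OT 0 h 0 min; Fri reg 7 h 58 min / OT 0 h 0 min; Sat reg 4 h 47 min / OT 0 h 0 min.
Totals: regular 28 h 26 min, overtime 2 h 1 min.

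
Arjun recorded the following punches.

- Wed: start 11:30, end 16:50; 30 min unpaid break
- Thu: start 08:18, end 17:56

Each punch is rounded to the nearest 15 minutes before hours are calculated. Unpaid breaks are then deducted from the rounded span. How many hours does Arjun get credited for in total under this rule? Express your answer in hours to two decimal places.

Wed: in 11:30→11:30, out 16:50→16:45; 5 h 15 min − 30 min = 4 h 45 min
Thu: in 08:18→08:15, out 17:56→18:00; 9 h 45 min
Total credited: 14 h 30 min.

14.50 hours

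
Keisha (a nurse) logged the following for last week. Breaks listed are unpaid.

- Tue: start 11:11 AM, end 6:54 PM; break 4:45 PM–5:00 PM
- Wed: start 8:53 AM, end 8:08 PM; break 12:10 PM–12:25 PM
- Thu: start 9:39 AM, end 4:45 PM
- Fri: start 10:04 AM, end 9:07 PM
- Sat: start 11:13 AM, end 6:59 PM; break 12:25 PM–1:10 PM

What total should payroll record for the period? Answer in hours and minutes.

Tue: 11:11 AM–6:54 PM = 7 h 43 min; less 15 min break → 7 h 28 min
Wed: 8:53 AM–8:08 PM = 11 h 15 min; less 15 min break → 11 h 0 min
Thu: 9:39 AM–4:45 PM = 7 h 6 min
Fri: 10:04 AM–9:07 PM = 11 h 3 min
Sat: 11:13 AM–6:59 PM = 7 h 46 min; less 45 min break → 7 h 1 min
Total: 7 h 28 min + 11 h 0 min + 7 h 6 min + 11 h 3 min + 7 h 1 min = 43 h 38 min.

43 h 38 min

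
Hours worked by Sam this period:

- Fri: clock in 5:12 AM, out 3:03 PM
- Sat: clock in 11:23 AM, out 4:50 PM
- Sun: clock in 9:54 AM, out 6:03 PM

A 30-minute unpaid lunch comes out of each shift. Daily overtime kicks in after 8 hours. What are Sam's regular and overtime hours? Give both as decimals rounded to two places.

Fri: 5:12 AM–3:03 PM = 9 h 51 min; less 30 min break → 9 h 21 min
Sat: 11:23 AM–4:50 PM = 5 h 27 min; less 30 min break → 4 h 57 min
Sun: 9:54 AM–6:03 PM = 8 h 9 min; less 30 min break → 7 h 39 min
Fri reg 8 h 0 min / OT 1 h 21 min; Sat reg 4 h 57 min / OT 0 h 0 min; Sun reg 7 h 39 min / OT 0 h 0 min.
Totals: regular 20 h 36 min, overtime 1 h 21 min.

Regular 20.60 hours, overtime 1.35 hours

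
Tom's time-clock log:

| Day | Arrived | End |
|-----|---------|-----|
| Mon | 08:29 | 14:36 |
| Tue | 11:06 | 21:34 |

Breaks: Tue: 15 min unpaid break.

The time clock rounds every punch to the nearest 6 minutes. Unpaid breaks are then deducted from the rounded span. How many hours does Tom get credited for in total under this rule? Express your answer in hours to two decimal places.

Mon: in 08:29→08:30, out 14:36→14:36; 6 h 6 min
Tue: in 11:06→11:06, out 21:34→21:36; 10 h 30 min − 15 min = 10 h 15 min
Total credited: 16 h 21 min.

16.35 hours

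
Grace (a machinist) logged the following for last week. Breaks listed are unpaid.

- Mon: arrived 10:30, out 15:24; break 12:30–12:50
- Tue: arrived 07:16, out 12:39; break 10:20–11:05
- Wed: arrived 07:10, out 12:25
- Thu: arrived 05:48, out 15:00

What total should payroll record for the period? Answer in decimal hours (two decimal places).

23.65 hours

Mon: 10:30–15:24 = 4 h 54 min; less 20 min break → 4 h 34 min
Tue: 07:16–12:39 = 5 h 23 min; less 45 min break → 4 h 38 min
Wed: 07:10–12:25 = 5 h 15 min
Thu: 05:48–15:00 = 9 h 12 min
Total: 4 h 34 min + 4 h 38 min + 5 h 15 min + 9 h 12 min = 23 h 39 min.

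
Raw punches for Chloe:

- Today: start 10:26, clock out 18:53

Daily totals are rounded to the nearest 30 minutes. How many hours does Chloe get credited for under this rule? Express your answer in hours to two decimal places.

Today: 10:26–18:53 = 8 h 27 min → rounds to 8 h 30 min

8.50 hours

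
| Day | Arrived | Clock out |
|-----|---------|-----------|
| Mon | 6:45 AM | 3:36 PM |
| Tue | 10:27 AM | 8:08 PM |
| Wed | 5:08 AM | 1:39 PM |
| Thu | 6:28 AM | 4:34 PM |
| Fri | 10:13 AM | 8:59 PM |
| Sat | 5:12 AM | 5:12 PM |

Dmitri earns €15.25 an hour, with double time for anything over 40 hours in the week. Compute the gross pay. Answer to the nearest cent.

€1217.46

Mon: 6:45 AM–3:36 PM = 8 h 51 min
Tue: 10:27 AM–8:08 PM = 9 h 41 min
Wed: 5:08 AM–1:39 PM = 8 h 31 min
Thu: 6:28 AM–4:34 PM = 10 h 6 min
Fri: 10:13 AM–8:59 PM = 10 h 46 min
Sat: 5:12 AM–5:12 PM = 12 h 0 min
Total worked: 59 h 55 min = 3595 min.
Regular 40 h 0 min = 2400 min at €15.25/h; overtime 19 h 55 min = 1195 min at €30.50/h.
Pay = (2400 × €15.25 + 1195 × €30.50) ÷ 60 = €1217.46.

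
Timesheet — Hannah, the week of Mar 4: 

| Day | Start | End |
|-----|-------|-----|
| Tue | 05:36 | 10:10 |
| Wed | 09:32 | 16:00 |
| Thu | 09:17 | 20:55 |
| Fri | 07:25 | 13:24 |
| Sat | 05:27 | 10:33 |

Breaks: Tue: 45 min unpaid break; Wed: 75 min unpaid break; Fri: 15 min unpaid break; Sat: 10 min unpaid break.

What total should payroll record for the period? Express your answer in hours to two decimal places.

Tue: 05:36–10:10 = 4 h 34 min; less 45 min break → 3 h 49 min
Wed: 09:32–16:00 = 6 h 28 min; less 75 min break → 5 h 13 min
Thu: 09:17–20:55 = 11 h 38 min
Fri: 07:25–13:24 = 5 h 59 min; less 15 min break → 5 h 44 min
Sat: 05:27–10:33 = 5 h 6 min; less 10 min break → 4 h 56 min
Total: 3 h 49 min + 5 h 13 min + 11 h 38 min + 5 h 44 min + 4 h 56 min = 31 h 20 min.

31.33 hours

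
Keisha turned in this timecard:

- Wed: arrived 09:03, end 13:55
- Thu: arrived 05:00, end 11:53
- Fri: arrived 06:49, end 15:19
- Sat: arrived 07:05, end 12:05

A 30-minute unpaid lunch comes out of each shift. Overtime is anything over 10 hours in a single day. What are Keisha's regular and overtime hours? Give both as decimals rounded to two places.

Regular 23.25 hours, overtime 0.00 hours

Wed: 09:03–13:55 = 4 h 52 min; less 30 min break → 4 h 22 min
Thu: 05:00–11:53 = 6 h 53 min; less 30 min break → 6 h 23 min
Fri: 06:49–15:19 = 8 h 30 min; less 30 min break → 8 h 0 min
Sat: 07:05–12:05 = 5 h 0 min; less 30 min break → 4 h 30 min
Wed reg 4 h 22 min / OT 0 h 0 min; Thu reg 6 h 23 min / OT 0 h 0 min; Fri reg 8 h 0 min / OT 0 h 0 min; Sat reg 4 h 30 min / OT 0 h 0 min.
Totals: regular 23 h 15 min, overtime 0 h 0 min.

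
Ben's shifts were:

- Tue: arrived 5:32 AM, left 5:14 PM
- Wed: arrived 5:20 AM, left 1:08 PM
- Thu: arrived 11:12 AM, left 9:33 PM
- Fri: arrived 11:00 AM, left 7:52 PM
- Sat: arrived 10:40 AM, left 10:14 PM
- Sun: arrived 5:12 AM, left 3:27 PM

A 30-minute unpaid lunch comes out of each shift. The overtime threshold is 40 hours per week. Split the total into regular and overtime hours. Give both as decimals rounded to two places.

Regular 40.00 hours, overtime 17.53 hours

Tue: 5:32 AM–5:14 PM = 11 h 42 min; less 30 min break → 11 h 12 min
Wed: 5:20 AM–1:08 PM = 7 h 48 min; less 30 min break → 7 h 18 min
Thu: 11:12 AM–9:33 PM = 10 h 21 min; less 30 min break → 9 h 51 min
Fri: 11:00 AM–7:52 PM = 8 h 52 min; less 30 min break → 8 h 22 min
Sat: 10:40 AM–10:14 PM = 11 h 34 min; less 30 min break → 11 h 4 min
Sun: 5:12 AM–3:27 PM = 10 h 15 min; less 30 min break → 9 h 45 min
Total worked: 57 h 32 min = 57.53 h.
Threshold 40 h → overtime 17 h 32 min, regular 40 h 0 min.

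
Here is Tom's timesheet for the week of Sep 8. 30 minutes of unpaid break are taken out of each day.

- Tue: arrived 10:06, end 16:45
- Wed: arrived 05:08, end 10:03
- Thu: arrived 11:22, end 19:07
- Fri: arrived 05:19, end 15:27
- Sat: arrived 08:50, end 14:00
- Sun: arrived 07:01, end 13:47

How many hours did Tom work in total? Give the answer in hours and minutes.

Tue: 10:06–16:45 = 6 h 39 min; less 30 min break → 6 h 9 min
Wed: 05:08–10:03 = 4 h 55 min; less 30 min break → 4 h 25 min
Thu: 11:22–19:07 = 7 h 45 min; less 30 min break → 7 h 15 min
Fri: 05:19–15:27 = 10 h 8 min; less 30 min break → 9 h 38 min
Sat: 08:50–14:00 = 5 h 10 min; less 30 min break → 4 h 40 min
Sun: 07:01–13:47 = 6 h 46 min; less 30 min break → 6 h 16 min
Total: 6 h 9 min + 4 h 25 min + 7 h 15 min + 9 h 38 min + 4 h 40 min + 6 h 16 min = 38 h 23 min.

38 h 23 min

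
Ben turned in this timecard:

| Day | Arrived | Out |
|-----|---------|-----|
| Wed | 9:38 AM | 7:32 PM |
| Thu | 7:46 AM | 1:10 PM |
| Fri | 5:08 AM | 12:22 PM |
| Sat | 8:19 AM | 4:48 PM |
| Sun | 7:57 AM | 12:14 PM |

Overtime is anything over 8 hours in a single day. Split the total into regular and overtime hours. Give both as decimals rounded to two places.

Regular 32.92 hours, overtime 2.38 hours

Wed: 9:38 AM–7:32 PM = 9 h 54 min
Thu: 7:46 AM–1:10 PM = 5 h 24 min
Fri: 5:08 AM–12:22 PM = 7 h 14 min
Sat: 8:19 AM–4:48 PM = 8 h 29 min
Sun: 7:57 AM–12:14 PM = 4 h 17 min
Wed reg 8 h 0 min / OT 1 h 54 min; Thu reg 5 h 24 min / OT 0 h 0 min; Fri reg 7 h 14 min / OT 0 h 0 min; Sat reg 8 h 0 min / OT 0 h 29 min; Sun reg 4 h 17 min / OT 0 h 0 min.
Totals: regular 32 h 55 min, overtime 2 h 23 min.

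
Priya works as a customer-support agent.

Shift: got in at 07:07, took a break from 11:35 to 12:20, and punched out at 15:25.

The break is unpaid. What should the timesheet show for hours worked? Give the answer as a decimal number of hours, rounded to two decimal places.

Shift: 07:07–15:25 = 8 h 18 min; less 45 min break → 7 h 33 min

7.55 hours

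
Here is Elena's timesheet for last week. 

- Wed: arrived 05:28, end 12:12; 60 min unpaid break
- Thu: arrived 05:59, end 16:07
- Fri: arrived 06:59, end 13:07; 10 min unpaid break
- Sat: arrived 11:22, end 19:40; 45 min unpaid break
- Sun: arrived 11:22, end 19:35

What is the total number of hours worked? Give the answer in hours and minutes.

Wed: 05:28–12:12 = 6 h 44 min; less 60 min break → 5 h 44 min
Thu: 05:59–16:07 = 10 h 8 min
Fri: 06:59–13:07 = 6 h 8 min; less 10 min break → 5 h 58 min
Sat: 11:22–19:40 = 8 h 18 min; less 45 min break → 7 h 33 min
Sun: 11:22–19:35 = 8 h 13 min
Total: 5 h 44 min + 10 h 8 min + 5 h 58 min + 7 h 33 min + 8 h 13 min = 37 h 36 min.

37 h 36 min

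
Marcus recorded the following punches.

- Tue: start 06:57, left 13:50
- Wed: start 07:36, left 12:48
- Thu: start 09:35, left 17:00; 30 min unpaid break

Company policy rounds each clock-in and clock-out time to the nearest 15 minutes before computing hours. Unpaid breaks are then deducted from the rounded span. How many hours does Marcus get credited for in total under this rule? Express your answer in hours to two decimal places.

19.00 hours

Tue: in 06:57→07:00, out 13:50→13:45; 6 h 45 min
Wed: in 07:36→07:30, out 12:48→12:45; 5 h 15 min
Thu: in 09:35→09:30, out 17:00→17:00; 7 h 30 min − 30 min = 7 h 0 min
Total credited: 19 h 0 min.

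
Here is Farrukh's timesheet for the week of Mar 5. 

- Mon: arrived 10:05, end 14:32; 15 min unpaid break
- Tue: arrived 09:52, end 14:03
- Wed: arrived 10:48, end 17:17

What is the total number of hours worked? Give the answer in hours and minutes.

Mon: 10:05–14:32 = 4 h 27 min; less 15 min break → 4 h 12 min
Tue: 09:52–14:03 = 4 h 11 min
Wed: 10:48–17:17 = 6 h 29 min
Total: 4 h 12 min + 4 h 11 min + 6 h 29 min = 14 h 52 min.

14 h 52 min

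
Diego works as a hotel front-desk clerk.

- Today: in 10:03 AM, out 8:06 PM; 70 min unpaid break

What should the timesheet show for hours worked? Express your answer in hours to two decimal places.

Today: 10:03 AM–8:06 PM = 10 h 3 min; less 70 min break → 8 h 53 min

8.88 hours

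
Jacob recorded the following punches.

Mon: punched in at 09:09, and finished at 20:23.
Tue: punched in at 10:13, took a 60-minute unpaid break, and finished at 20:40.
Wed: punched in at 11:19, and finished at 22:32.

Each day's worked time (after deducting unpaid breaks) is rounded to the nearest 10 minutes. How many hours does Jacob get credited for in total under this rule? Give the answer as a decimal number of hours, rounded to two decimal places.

Mon: 09:09–20:23 = 11 h 14 min → rounds to 11 h 10 min
Tue: 10:13–20:40 = 10 h 27 min − 60 min = 9 h 27 min → rounds to 9 h 30 min
Wed: 11:19–22:32 = 11 h 13 min → rounds to 11 h 10 min
Total credited: 31 h 50 min.

31.83 hours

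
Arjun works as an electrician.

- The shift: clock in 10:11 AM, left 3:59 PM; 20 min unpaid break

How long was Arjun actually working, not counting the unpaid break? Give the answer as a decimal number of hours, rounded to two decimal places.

5.47 hours

The shift: 10:11 AM–3:59 PM = 5 h 48 min; less 20 min break → 5 h 28 min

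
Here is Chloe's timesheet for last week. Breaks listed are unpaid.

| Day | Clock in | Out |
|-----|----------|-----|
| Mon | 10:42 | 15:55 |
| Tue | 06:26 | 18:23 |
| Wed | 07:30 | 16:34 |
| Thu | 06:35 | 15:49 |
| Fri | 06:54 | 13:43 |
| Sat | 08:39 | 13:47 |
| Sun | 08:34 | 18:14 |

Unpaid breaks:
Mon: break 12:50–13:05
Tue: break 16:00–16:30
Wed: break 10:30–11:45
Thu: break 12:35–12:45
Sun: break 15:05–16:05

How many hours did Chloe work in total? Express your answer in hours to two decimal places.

53.92 hours

Mon: 10:42–15:55 = 5 h 13 min; less 15 min break → 4 h 58 min
Tue: 06:26–18:23 = 11 h 57 min; less 30 min break → 11 h 27 min
Wed: 07:30–16:34 = 9 h 4 min; less 75 min break → 7 h 49 min
Thu: 06:35–15:49 = 9 h 14 min; less 10 min break → 9 h 4 min
Fri: 06:54–13:43 = 6 h 49 min
Sat: 08:39–13:47 = 5 h 8 min
Sun: 08:34–18:14 = 9 h 40 min; less 60 min break → 8 h 40 min
Total: 4 h 58 min + 11 h 27 min + 7 h 49 min + 9 h 4 min + 6 h 49 min + 5 h 8 min + 8 h 40 min = 53 h 55 min.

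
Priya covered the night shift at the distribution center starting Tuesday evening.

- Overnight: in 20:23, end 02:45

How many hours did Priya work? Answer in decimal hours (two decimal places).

Overnight: 20:23 → midnight = 3 h 37 min; midnight → 02:45 = 2 h 45 min; span 6 h 22 min

6.37 hours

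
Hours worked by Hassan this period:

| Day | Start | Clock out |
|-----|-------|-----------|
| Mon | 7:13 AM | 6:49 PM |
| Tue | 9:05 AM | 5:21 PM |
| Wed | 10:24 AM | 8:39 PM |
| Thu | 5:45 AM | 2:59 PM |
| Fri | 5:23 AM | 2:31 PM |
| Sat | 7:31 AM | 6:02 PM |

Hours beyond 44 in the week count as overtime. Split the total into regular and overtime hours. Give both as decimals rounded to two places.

Mon: 7:13 AM–6:49 PM = 11 h 36 min
Tue: 9:05 AM–5:21 PM = 8 h 16 min
Wed: 10:24 AM–8:39 PM = 10 h 15 min
Thu: 5:45 AM–2:59 PM = 9 h 14 min
Fri: 5:23 AM–2:31 PM = 9 h 8 min
Sat: 7:31 AM–6:02 PM = 10 h 31 min
Total worked: 59 h 0 min = 59.00 h.
Threshold 44 h → overtime 15 h 0 min, regular 44 h 0 min.

Regular 44.00 hours, overtime 15.00 hours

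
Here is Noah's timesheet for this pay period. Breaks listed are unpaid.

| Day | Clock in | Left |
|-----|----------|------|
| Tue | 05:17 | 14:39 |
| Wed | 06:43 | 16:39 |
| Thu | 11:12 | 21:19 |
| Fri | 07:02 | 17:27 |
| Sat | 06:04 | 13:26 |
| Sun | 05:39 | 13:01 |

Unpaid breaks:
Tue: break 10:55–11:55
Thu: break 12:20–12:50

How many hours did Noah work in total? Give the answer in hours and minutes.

53 h 4 min

Tue: 05:17–14:39 = 9 h 22 min; less 60 min break → 8 h 22 min
Wed: 06:43–16:39 = 9 h 56 min
Thu: 11:12–21:19 = 10 h 7 min; less 30 min break → 9 h 37 min
Fri: 07:02–17:27 = 10 h 25 min
Sat: 06:04–13:26 = 7 h 22 min
Sun: 05:39–13:01 = 7 h 22 min
Total: 8 h 22 min + 9 h 56 min + 9 h 37 min + 10 h 25 min + 7 h 22 min + 7 h 22 min = 53 h 4 min.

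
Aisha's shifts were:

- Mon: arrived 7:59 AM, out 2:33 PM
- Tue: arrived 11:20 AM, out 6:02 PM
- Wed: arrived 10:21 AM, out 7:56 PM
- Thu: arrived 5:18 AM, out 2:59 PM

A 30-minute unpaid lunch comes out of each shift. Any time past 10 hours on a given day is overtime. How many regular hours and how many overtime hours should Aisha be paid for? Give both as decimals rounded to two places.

Mon: 7:59 AM–2:33 PM = 6 h 34 min; less 30 min break → 6 h 4 min
Tue: 11:20 AM–6:02 PM = 6 h 42 min; less 30 min break → 6 h 12 min
Wed: 10:21 AM–7:56 PM = 9 h 35 min; less 30 min break → 9 h 5 min
Thu: 5:18 AM–2:59 PM = 9 h 41 min; less 30 min break → 9 h 11 min
Mon reg 6 h 4 min / OT 0 h 0 min; Tue reg 6 h 12 min / OT 0 h 0 min; Wed reg 9 h 5 min / OT 0 h 0 min; Thu reg 9 h 11 min / OT 0 h 0 min.
Totals: regular 30 h 32 min, overtime 0 h 0 min.

Regular 30.53 hours, overtime 0.00 hours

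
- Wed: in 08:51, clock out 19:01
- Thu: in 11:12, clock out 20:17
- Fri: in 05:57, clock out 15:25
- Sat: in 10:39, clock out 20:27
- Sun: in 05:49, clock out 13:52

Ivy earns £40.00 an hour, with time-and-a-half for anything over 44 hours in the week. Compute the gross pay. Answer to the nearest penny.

Wed: 08:51–19:01 = 10 h 10 min
Thu: 11:12–20:17 = 9 h 5 min
Fri: 05:57–15:25 = 9 h 28 min
Sat: 10:39–20:27 = 9 h 48 min
Sun: 05:49–13:52 = 8 h 3 min
Total worked: 46 h 34 min = 2794 min.
Regular 44 h 0 min = 2640 min at £40.00/h; overtime 2 h 34 min = 154 min at £60.00/h.
Pay = (2640 × £40.00 + 154 × £60.00) ÷ 60 = £1914.00.

£1914.00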